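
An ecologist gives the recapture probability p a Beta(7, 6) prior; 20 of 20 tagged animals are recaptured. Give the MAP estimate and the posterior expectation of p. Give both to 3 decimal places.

Posterior: Beta(7+20, 6+0) = Beta(27, 6).
Mode = (27−1)/(27+6−2) = 26/31 = 0.839.
Mean = 27/(27+6) = 27/33 = 0.818.
Mode > mean: the posterior has a left tail.

MAP: 0.839. Posterior mean: 0.818.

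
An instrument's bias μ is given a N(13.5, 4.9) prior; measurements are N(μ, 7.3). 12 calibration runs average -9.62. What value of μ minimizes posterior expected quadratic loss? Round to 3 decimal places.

-7.067

Posterior for μ is Normal. Precision-weighted mean: (1/4.9·13.5 + 12/7.3·-9.62) / (1/4.9 + 12/7.3) = -7.067.
A Normal posterior is symmetric, so mode = mean.
Quadratic loss ⇒ the optimal estimator is the posterior mean.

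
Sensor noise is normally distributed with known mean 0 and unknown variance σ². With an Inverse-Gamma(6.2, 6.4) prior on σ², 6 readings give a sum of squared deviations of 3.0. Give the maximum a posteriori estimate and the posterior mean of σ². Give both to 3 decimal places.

Posterior: Inverse-Gamma(shape = 6.2+6/2 = 9.2, scale = 6.4+3.0/2 = 7.9).
Mode = β/(α+1) = 7.9/10.2 = 0.775.
Mean = β/(α−1) = 7.9/8.2 = 0.963.

σ²_MAP = 0.775, E[σ²|data] = 0.963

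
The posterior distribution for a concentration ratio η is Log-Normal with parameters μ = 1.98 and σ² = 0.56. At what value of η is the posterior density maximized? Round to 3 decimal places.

Mode = exp(μ − σ²) = exp(1.42) = 4.137.
Mean = exp(μ + σ²/2) = exp(2.260) = 9.583.
This is the posterior mode — the MAP estimate.

4.137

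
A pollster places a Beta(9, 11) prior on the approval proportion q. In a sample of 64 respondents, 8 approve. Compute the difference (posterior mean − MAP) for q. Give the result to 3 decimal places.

0.007

Posterior: Beta(9+8, 11+56) = Beta(17, 67).
Mode = (17−1)/(17+67−2) = 16/82 = 0.195.
Mean = 17/(17+67) = 17/84 = 0.202.
Difference = 0.202 − 0.195 = 0.007.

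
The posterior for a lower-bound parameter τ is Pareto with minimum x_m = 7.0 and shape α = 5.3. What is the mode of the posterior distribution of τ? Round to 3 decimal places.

The Pareto density is strictly decreasing on [x_m, ∞), so the mode is x_m = 7.000.
Mean = α·x_m/(α−1) = 5.3·7.0/4.3 = 8.628.
This is the posterior mode — the MAP estimate.

7.000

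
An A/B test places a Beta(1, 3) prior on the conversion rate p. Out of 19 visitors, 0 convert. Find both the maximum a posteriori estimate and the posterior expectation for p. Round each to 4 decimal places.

Posterior: Beta(1+0, 3+19) = Beta(1, 22).
Since α = 1 ≤ 1 and β > 1, the Beta density is monotone decreasing on [0,1]; the mode is at 0.
Mean = 1/(1+22) = 0.0435.

p_MAP = 0.0000, E[p|data] = 0.0435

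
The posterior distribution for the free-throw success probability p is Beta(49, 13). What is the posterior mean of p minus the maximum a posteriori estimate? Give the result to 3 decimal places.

Mode = (49−1)/(49+13−2) = 48/60 = 0.800.
Mean = 49/(49+13) = 49/62 = 0.790.
Difference = 0.790 − 0.800 = -0.010.
The posterior is left-skewed, so the mode exceeds the mean.

-0.010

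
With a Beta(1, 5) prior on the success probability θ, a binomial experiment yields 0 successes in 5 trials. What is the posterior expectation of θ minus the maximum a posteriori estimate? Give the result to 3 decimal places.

0.091

Posterior: Beta(1+0, 5+5) = Beta(1, 10).
Since α = 1 ≤ 1 and β > 1, the Beta density is monotone decreasing on [0,1]; the mode is at 0.
Mean = 1/(1+10) = 0.091.
Difference = 0.091 − 0.000 = 0.091.
The posterior is right-skewed, so the mean exceeds the mode.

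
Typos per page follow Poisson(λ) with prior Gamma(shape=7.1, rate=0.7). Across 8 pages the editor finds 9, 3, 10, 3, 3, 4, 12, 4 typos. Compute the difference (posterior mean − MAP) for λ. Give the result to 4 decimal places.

0.1149

Σ counts = 48. Posterior: Gamma(shape = 7.1+48 = 55.1, rate = 0.7+8 = 8.7).
Mode = (α−1)/β = 54.1/8.7 = 6.2184.
Mean = α/β = 55.1/8.7 = 6.3333.
Difference = 6.3333 − 6.2184 = 0.1149.
The posterior is right-skewed, so the mean exceeds the mode.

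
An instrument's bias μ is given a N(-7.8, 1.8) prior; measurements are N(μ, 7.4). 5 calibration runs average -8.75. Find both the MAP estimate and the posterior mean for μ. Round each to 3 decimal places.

μ_MAP = -8.321, E[μ|data] = -8.321

Posterior for μ is Normal. Precision-weighted mean: (1/1.8·-7.8 + 5/7.4·-8.75) / (1/1.8 + 5/7.4) = -8.321.
A Normal posterior is symmetric, so mode = mean.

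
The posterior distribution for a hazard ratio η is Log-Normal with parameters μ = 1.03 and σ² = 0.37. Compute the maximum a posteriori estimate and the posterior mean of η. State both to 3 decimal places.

Mode = exp(μ − σ²) = exp(0.66) = 1.935.
Mean = exp(μ + σ²/2) = exp(1.215) = 3.370.

MAP: 1.935. Posterior mean: 3.370.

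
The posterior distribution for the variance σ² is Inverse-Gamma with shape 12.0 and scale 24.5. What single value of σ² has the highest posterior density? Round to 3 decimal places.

1.885

Mode = β/(α+1) = 24.5/13.0 = 1.885.
Mean = β/(α−1) = 24.5/11.0 = 2.227.
This is the posterior mode — the MAP estimate.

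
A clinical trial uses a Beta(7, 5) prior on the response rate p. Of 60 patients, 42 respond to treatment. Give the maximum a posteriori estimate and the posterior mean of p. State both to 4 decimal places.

Posterior: Beta(7+42, 5+18) = Beta(49, 23).
Mode = (49−1)/(49+23−2) = 48/70 = 0.6857.
Mean = 49/(49+23) = 49/72 = 0.6806.

MAP = 0.6857; posterior mean = 0.6806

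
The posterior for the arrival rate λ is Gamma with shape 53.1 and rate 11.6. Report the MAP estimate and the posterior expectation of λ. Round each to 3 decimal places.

Mode = (α−1)/β = 52.1/11.6 = 4.491.
Mean = α/β = 53.1/11.6 = 4.578.
The posterior is right-skewed, so the mean exceeds the mode.

λ_MAP = 4.491, E[λ|data] = 4.578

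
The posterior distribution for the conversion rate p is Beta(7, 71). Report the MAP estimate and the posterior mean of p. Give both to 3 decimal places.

Mode = (7−1)/(7+71−2) = 6/76 = 0.079.
Mean = 7/(7+71) = 7/78 = 0.090.

MAP = 0.079; posterior mean = 0.090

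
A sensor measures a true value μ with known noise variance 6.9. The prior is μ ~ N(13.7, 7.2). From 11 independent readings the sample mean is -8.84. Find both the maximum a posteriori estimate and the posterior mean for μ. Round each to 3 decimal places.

MAP = -7.034; posterior mean = -7.034

Posterior for μ is Normal. Precision-weighted mean: (1/7.2·13.7 + 11/6.9·-8.84) / (1/7.2 + 11/6.9) = -7.034.
A Normal posterior is symmetric, so mode = mean.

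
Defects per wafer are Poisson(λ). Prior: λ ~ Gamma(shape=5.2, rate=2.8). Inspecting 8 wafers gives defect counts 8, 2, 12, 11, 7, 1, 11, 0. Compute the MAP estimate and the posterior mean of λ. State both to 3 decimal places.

MAP = 5.204; posterior mean = 5.296

Σ counts = 52. Posterior: Gamma(shape = 5.2+52 = 57.2, rate = 2.8+8 = 10.8).
Mode = (α−1)/β = 56.2/10.8 = 5.204.
Mean = α/β = 57.2/10.8 = 5.296.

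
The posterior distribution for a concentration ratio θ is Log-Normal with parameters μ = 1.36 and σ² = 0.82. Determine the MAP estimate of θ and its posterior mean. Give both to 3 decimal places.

MAP = 1.716; posterior mean = 5.871

Mode = exp(μ − σ²) = exp(0.54) = 1.716.
Mean = exp(μ + σ²/2) = exp(1.770) = 5.871.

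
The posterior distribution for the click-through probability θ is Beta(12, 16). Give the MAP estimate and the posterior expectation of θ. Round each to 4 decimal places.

MAP estimate = 0.4231, posterior expectation = 0.4286

Mode = (12−1)/(12+16−2) = 11/26 = 0.4231.
Mean = 12/(12+16) = 12/28 = 0.4286.
The posterior is right-skewed, so the mean exceeds the mode.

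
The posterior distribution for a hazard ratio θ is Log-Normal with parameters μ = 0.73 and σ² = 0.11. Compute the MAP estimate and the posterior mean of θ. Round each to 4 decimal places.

MAP estimate = 1.8589, posterior mean = 2.1924

Mode = exp(μ − σ²) = exp(0.62) = 1.8589.
Mean = exp(μ + σ²/2) = exp(0.785) = 2.1924.
The posterior is right-skewed, so the mean exceeds the mode.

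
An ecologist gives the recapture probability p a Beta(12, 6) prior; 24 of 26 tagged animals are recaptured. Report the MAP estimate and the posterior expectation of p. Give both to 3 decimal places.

Posterior: Beta(12+24, 6+2) = Beta(36, 8).
Mode = (36−1)/(36+8−2) = 35/42 = 0.833.
Mean = 36/(36+8) = 36/44 = 0.818.
Left-skewed posterior ⇒ mean < mode.

MAP estimate = 0.833, posterior expectation = 0.818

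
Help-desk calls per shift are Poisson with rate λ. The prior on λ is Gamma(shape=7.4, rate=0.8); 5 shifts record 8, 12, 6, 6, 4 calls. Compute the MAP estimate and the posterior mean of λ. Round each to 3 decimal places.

Σ counts = 36. Posterior: Gamma(shape = 7.4+36 = 43.4, rate = 0.8+5 = 5.8).
Mode = (α−1)/β = 42.4/5.8 = 7.310.
Mean = α/β = 43.4/5.8 = 7.483.

λ_MAP = 7.310, E[λ|data] = 7.483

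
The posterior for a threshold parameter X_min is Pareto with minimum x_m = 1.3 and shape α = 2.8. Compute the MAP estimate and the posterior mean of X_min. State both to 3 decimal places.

The Pareto density is strictly decreasing on [x_m, ∞), so the mode is x_m = 1.300.
Mean = α·x_m/(α−1) = 2.8·1.3/1.8 = 2.022.

MAP = 1.300, posterior mean = 2.022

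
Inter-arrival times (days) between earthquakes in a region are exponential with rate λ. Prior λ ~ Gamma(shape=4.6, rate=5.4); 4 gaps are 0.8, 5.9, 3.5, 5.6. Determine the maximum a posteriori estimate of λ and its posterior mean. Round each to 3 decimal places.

maximum a posteriori estimate = 0.358, posterior mean = 0.406

Σ times = 15.8. Posterior: Gamma(shape = 4.6+4 = 8.6, rate = 5.4+15.8 = 21.2).
Mode = (α−1)/β = 7.6/21.2 = 0.358.
Mean = α/β = 8.6/21.2 = 0.406.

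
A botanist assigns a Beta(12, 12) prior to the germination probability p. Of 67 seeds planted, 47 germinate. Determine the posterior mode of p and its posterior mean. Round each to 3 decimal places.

Posterior: Beta(12+47, 12+20) = Beta(59, 32).
Mode = (59−1)/(59+32−2) = 58/89 = 0.652.
Mean = 59/(59+32) = 59/91 = 0.648.
Left-skewed posterior ⇒ mean < mode.

MAP = 0.652, posterior mean = 0.648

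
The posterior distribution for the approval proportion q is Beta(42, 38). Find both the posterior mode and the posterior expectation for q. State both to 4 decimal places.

Mode = (42−1)/(42+38−2) = 41/78 = 0.5256.
Mean = 42/(42+38) = 42/80 = 0.5250.
The posterior is left-skewed, so the mode exceeds the mean.

posterior mode = 0.5256, posterior expectation = 0.5250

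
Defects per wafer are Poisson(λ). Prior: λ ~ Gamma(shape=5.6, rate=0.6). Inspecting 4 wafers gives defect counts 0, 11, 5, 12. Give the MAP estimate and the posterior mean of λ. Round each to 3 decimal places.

MAP estimate = 7.087, posterior mean = 7.304

Σ counts = 28. Posterior: Gamma(shape = 5.6+28 = 33.6, rate = 0.6+4 = 4.6).
Mode = (α−1)/β = 32.6/4.6 = 7.087.
Mean = α/β = 33.6/4.6 = 7.304.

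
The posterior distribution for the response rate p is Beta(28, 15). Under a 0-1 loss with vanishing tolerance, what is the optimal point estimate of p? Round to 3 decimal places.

Mode = (28−1)/(28+15−2) = 27/41 = 0.659.
Mean = 28/(28+15) = 28/43 = 0.651.
This is the posterior mode — the MAP estimate.

0.659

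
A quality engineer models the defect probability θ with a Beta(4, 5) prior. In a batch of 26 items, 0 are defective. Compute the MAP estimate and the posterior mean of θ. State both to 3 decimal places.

Posterior: Beta(4+0, 5+26) = Beta(4, 31).
Mode = (4−1)/(4+31−2) = 3/33 = 0.091.
Mean = 4/(4+31) = 4/35 = 0.114.
The mean is pulled above the mode by the posterior's right skew.

MAP = 0.091, posterior mean = 0.114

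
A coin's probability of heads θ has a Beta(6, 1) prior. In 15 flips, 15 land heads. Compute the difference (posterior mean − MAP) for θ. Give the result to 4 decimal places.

-0.0455

Posterior: Beta(6+15, 1+0) = Beta(21, 1).
Since β = 1 ≤ 1 and α > 1, the Beta density is monotone increasing on [0,1]; the mode is at 1.
Mean = 21/(21+1) = 0.9545.
Difference = 0.9545 − 1.0000 = -0.0455.
The posterior is left-skewed, so the mode exceeds the mean.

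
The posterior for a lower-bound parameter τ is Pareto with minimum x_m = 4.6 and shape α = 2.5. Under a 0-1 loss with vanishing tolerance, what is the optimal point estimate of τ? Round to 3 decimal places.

The Pareto density is strictly decreasing on [x_m, ∞), so the mode is x_m = 4.600.
Mean = α·x_m/(α−1) = 2.5·4.6/1.5 = 7.667.
This is the posterior mode — the MAP estimate.

4.600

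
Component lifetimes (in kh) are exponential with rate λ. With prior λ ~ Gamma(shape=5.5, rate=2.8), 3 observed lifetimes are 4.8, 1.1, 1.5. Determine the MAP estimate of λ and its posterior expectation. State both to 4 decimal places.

Σ times = 7.4. Posterior: Gamma(shape = 5.5+3 = 8.5, rate = 2.8+7.4 = 10.2).
Mode = (α−1)/β = 7.5/10.2 = 0.7353.
Mean = α/β = 8.5/10.2 = 0.8333.

MAP: 0.7353. Posterior mean: 0.8333.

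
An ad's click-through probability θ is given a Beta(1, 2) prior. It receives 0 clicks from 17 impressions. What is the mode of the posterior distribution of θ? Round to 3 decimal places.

0.000

Posterior: Beta(1+0, 2+17) = Beta(1, 19).
Since α = 1 ≤ 1 and β > 1, the Beta density is monotone decreasing on [0,1]; the mode is at 0.
Mean = 1/(1+19) = 0.050.
This is the posterior mode — the MAP estimate.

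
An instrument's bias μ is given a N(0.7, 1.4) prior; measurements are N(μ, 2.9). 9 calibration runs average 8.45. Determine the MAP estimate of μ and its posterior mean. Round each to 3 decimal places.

Posterior for μ is Normal. Precision-weighted mean: (1/1.4·0.7 + 9/2.9·8.45) / (1/1.4 + 9/2.9) = 7.000.
A Normal posterior is symmetric, so mode = mean.

MAP estimate = 7.000, posterior mean = 7.000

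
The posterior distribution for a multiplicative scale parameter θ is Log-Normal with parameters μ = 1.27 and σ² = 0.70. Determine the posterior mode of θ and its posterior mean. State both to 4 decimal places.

Mode = exp(μ − σ²) = exp(0.57) = 1.7683.
Mean = exp(μ + σ²/2) = exp(1.620) = 5.0531.

MAP: 1.7683. Posterior mean: 5.0531.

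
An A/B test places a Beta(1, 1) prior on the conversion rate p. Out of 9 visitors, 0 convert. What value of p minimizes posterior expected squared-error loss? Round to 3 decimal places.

0.091

Posterior: Beta(1+0, 1+9) = Beta(1, 10).
Since α = 1 ≤ 1 and β > 1, the Beta density is monotone decreasing on [0,1]; the mode is at 0.
Mean = 1/(1+10) = 0.091.
Squared-error loss ⇒ the optimal estimator is the posterior mean.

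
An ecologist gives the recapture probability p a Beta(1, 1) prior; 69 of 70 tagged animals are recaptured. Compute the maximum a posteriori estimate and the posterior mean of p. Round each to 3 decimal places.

Posterior: Beta(1+69, 1+1) = Beta(70, 2).
Mode = (70−1)/(70+2−2) = 69/70 = 0.986.
Mean = 70/(70+2) = 70/72 = 0.972.

MAP = 0.986; posterior mean = 0.972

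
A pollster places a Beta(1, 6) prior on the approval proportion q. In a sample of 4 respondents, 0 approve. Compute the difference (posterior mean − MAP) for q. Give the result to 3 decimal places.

0.091

Posterior: Beta(1+0, 6+4) = Beta(1, 10).
Since α = 1 ≤ 1 and β > 1, the Beta density is monotone decreasing on [0,1]; the mode is at 0.
Mean = 1/(1+10) = 0.091.
Difference = 0.091 − 0.000 = 0.091.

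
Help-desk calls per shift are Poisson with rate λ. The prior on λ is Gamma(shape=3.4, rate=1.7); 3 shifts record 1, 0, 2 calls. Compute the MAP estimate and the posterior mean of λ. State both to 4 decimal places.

Σ counts = 3. Posterior: Gamma(shape = 3.4+3 = 6.4, rate = 1.7+3 = 4.7).
Mode = (α−1)/β = 5.4/4.7 = 1.1489.
Mean = α/β = 6.4/4.7 = 1.3617.

MAP = 1.1489; posterior mean = 1.3617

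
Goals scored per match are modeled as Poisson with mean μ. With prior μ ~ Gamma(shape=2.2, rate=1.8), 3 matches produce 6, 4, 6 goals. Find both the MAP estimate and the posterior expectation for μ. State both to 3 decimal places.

Σ counts = 16. Posterior: Gamma(shape = 2.2+16 = 18.2, rate = 1.8+3 = 4.8).
Mode = (α−1)/β = 17.2/4.8 = 3.583.
Mean = α/β = 18.2/4.8 = 3.792.
The mean is pulled above the mode by the posterior's right skew.

MAP estimate = 3.583, posterior expectation = 3.792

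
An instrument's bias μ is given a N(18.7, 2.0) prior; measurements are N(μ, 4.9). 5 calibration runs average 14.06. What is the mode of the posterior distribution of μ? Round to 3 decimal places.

Posterior for μ is Normal. Precision-weighted mean: (1/2.0·18.7 + 5/4.9·14.06) / (1/2.0 + 5/4.9) = 15.586.
A Normal posterior is symmetric, so mode = mean.
This is the posterior mode — the MAP estimate.

15.586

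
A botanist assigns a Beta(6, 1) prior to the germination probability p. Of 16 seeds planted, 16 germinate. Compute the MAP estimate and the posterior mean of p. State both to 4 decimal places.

Posterior: Beta(6+16, 1+0) = Beta(22, 1).
Since β = 1 ≤ 1 and α > 1, the Beta density is monotone increasing on [0,1]; the mode is at 1.
Mean = 22/(22+1) = 0.9565.

p_MAP = 1.0000, E[p|data] = 0.9565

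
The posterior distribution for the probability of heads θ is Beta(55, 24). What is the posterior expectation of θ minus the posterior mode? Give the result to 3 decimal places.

Mode = (55−1)/(55+24−2) = 54/77 = 0.701.
Mean = 55/(55+24) = 55/79 = 0.696.
Difference = 0.696 − 0.701 = -0.005.

-0.005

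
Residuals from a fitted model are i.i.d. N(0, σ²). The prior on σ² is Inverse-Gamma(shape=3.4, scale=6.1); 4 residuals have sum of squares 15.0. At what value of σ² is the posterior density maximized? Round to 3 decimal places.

2.125

Posterior: Inverse-Gamma(shape = 3.4+4/2 = 5.4, scale = 6.1+15.0/2 = 13.6).
Mode = β/(α+1) = 13.6/6.4 = 2.125.
Mean = β/(α−1) = 13.6/4.4 = 3.091.
This is the posterior mode — the MAP estimate.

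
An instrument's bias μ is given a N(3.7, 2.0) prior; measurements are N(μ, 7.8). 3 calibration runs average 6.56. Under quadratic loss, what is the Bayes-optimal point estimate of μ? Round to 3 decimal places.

4.943

Posterior for μ is Normal. Precision-weighted mean: (1/2.0·3.7 + 3/7.8·6.56) / (1/2.0 + 3/7.8) = 4.943.
A Normal posterior is symmetric, so mode = mean.
Quadratic loss ⇒ the optimal estimator is the posterior mean.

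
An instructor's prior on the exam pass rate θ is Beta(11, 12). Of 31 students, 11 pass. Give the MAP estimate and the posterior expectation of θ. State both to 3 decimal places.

Posterior: Beta(11+11, 12+20) = Beta(22, 32).
Mode = (22−1)/(22+32−2) = 21/52 = 0.404.
Mean = 22/(22+32) = 22/54 = 0.407.
Mean > mode: the posterior has a right tail.

θ_MAP = 0.404, E[θ|data] = 0.407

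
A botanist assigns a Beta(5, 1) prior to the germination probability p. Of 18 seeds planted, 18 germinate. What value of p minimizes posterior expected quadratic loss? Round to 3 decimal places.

Posterior: Beta(5+18, 1+0) = Beta(23, 1).
Since β = 1 ≤ 1 and α > 1, the Beta density is monotone increasing on [0,1]; the mode is at 1.
Mean = 23/(23+1) = 0.958.
Quadratic loss ⇒ the optimal estimator is the posterior mean.

0.958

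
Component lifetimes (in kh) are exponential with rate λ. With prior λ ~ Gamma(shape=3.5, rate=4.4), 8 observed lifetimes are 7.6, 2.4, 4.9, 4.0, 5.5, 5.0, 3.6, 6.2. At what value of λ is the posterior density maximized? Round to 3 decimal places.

0.241

Σ times = 39.2. Posterior: Gamma(shape = 3.5+8 = 11.5, rate = 4.4+39.2 = 43.6).
Mode = (α−1)/β = 10.5/43.6 = 0.241.
Mean = α/β = 11.5/43.6 = 0.264.
This is the posterior mode — the MAP estimate.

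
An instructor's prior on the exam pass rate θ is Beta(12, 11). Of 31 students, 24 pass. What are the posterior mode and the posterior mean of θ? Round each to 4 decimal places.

θ_MAP = 0.6731, E[θ|data] = 0.6667

Posterior: Beta(12+24, 11+7) = Beta(36, 18).
Mode = (36−1)/(36+18−2) = 35/52 = 0.6731.
Mean = 36/(36+18) = 36/54 = 0.6667.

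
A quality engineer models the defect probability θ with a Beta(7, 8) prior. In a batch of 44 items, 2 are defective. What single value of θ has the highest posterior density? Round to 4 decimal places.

Posterior: Beta(7+2, 8+42) = Beta(9, 50).
Mode = (9−1)/(9+50−2) = 8/57 = 0.1404.
Mean = 9/(9+50) = 9/59 = 0.1525.
This is the posterior mode — the MAP estimate.

0.1404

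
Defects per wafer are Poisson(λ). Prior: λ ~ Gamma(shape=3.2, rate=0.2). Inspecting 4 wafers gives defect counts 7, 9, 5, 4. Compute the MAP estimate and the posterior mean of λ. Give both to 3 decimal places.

Σ counts = 25. Posterior: Gamma(shape = 3.2+25 = 28.2, rate = 0.2+4 = 4.2).
Mode = (α−1)/β = 27.2/4.2 = 6.476.
Mean = α/β = 28.2/4.2 = 6.714.

MAP = 6.476, posterior mean = 6.714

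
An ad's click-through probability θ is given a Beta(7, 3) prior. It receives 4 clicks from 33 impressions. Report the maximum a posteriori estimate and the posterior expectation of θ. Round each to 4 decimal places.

MAP = 0.2439; posterior mean = 0.2558

Posterior: Beta(7+4, 3+29) = Beta(11, 32).
Mode = (11−1)/(11+32−2) = 10/41 = 0.2439.
Mean = 11/(11+32) = 11/43 = 0.2558.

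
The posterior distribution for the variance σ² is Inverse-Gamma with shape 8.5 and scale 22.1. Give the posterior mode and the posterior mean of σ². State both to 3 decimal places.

MAP: 2.326. Posterior mean: 2.947.

Mode = β/(α+1) = 22.1/9.5 = 2.326.
Mean = β/(α−1) = 22.1/7.5 = 2.947.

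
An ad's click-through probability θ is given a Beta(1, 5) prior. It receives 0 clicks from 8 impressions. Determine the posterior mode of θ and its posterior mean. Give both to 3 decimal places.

Posterior: Beta(1+0, 5+8) = Beta(1, 13).
Since α = 1 ≤ 1 and β > 1, the Beta density is monotone decreasing on [0,1]; the mode is at 0.
Mean = 1/(1+13) = 0.071.

MAP = 0.000; posterior mean = 0.071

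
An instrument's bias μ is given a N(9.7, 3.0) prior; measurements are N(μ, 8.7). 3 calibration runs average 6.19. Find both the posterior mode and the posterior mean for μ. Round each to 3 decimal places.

Posterior for μ is Normal. Precision-weighted mean: (1/3.0·9.7 + 3/8.7·6.19) / (1/3.0 + 3/8.7) = 7.915.
A Normal posterior is symmetric, so mode = mean.

μ_MAP = 7.915, E[μ|data] = 7.915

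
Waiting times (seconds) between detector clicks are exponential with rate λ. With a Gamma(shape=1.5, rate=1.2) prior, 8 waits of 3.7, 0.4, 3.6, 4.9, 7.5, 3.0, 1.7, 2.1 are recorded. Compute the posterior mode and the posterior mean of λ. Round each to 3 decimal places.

MAP = 0.302, posterior mean = 0.338

Σ times = 26.9. Posterior: Gamma(shape = 1.5+8 = 9.5, rate = 1.2+26.9 = 28.1).
Mode = (α−1)/β = 8.5/28.1 = 0.302.
Mean = α/β = 9.5/28.1 = 0.338.
The mean is pulled above the mode by the posterior's right skew.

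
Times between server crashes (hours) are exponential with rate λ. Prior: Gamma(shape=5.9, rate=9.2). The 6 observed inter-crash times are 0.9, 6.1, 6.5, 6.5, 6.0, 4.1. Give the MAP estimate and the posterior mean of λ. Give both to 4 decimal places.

MAP: 0.2774. Posterior mean: 0.3028.

Σ times = 30.1. Posterior: Gamma(shape = 5.9+6 = 11.9, rate = 9.2+30.1 = 39.3).
Mode = (α−1)/β = 10.9/39.3 = 0.2774.
Mean = α/β = 11.9/39.3 = 0.3028.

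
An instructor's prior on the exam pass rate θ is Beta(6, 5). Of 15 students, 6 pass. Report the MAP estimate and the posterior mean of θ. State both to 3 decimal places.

MAP = 0.458, posterior mean = 0.462

Posterior: Beta(6+6, 5+9) = Beta(12, 14).
Mode = (12−1)/(12+14−2) = 11/24 = 0.458.
Mean = 12/(12+14) = 12/26 = 0.462.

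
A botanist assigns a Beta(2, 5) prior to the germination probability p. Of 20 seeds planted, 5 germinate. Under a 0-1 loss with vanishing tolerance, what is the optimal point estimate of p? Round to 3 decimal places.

Posterior: Beta(2+5, 5+15) = Beta(7, 20).
Mode = (7−1)/(7+20−2) = 6/25 = 0.240.
Mean = 7/(7+20) = 7/27 = 0.259.
This is the posterior mode — the MAP estimate.

0.240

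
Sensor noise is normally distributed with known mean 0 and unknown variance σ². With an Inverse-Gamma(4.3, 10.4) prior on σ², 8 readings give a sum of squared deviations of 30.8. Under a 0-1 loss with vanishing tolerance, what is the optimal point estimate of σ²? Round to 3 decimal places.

Posterior: Inverse-Gamma(shape = 4.3+8/2 = 8.3, scale = 10.4+30.8/2 = 25.8).
Mode = β/(α+1) = 25.8/9.3 = 2.774.
Mean = β/(α−1) = 25.8/7.3 = 3.534.
This is the posterior mode — the MAP estimate.

2.774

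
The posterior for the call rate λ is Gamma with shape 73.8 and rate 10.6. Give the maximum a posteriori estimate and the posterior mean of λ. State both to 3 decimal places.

MAP: 6.868. Posterior mean: 6.962.

Mode = (α−1)/β = 72.8/10.6 = 6.868.
Mean = α/β = 73.8/10.6 = 6.962.
Mean > mode: the posterior has a right tail.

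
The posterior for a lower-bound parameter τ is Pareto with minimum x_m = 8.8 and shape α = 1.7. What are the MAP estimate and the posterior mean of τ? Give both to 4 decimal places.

MAP: 8.8000. Posterior mean: 21.3714.

The Pareto density is strictly decreasing on [x_m, ∞), so the mode is x_m = 8.8000.
Mean = α·x_m/(α−1) = 1.7·8.8/0.7 = 21.3714.
The mean is pulled above the mode by the posterior's right skew.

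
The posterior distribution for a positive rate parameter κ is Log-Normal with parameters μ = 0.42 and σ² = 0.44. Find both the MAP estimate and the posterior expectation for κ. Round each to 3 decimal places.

MAP = 0.980; posterior mean = 1.896

Mode = exp(μ − σ²) = exp(-0.02) = 0.980.
Mean = exp(μ + σ²/2) = exp(0.640) = 1.896.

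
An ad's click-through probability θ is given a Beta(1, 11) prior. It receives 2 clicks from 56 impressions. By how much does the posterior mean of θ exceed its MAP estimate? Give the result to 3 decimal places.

0.014

Posterior: Beta(1+2, 11+54) = Beta(3, 65).
Mode = (3−1)/(3+65−2) = 2/66 = 0.030.
Mean = 3/(3+65) = 3/68 = 0.044.
Difference = 0.044 − 0.030 = 0.014.
Right-skewed posterior ⇒ mode < mean.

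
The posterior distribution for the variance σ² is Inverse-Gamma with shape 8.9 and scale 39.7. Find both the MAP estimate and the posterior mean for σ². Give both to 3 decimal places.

σ²_MAP = 4.010, E[σ²|data] = 5.025

Mode = β/(α+1) = 39.7/9.9 = 4.010.
Mean = β/(α−1) = 39.7/7.9 = 5.025.
The mean is pulled above the mode by the posterior's right skew.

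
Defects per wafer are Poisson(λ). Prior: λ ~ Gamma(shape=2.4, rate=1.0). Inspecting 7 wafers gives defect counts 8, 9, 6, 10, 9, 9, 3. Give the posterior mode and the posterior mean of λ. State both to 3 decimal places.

MAP = 6.925; posterior mean = 7.050

Σ counts = 54. Posterior: Gamma(shape = 2.4+54 = 56.4, rate = 1.0+7 = 8.0).
Mode = (α−1)/β = 55.4/8.0 = 6.925.
Mean = α/β = 56.4/8.0 = 7.050.
The posterior is right-skewed, so the mean exceeds the mode.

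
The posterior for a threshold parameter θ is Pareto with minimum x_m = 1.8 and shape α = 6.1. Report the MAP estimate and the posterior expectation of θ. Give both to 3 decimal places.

The Pareto density is strictly decreasing on [x_m, ∞), so the mode is x_m = 1.800.
Mean = α·x_m/(α−1) = 6.1·1.8/5.1 = 2.153.
Mean > mode: the posterior has a right tail.

MAP estimate = 1.800, posterior expectation = 2.153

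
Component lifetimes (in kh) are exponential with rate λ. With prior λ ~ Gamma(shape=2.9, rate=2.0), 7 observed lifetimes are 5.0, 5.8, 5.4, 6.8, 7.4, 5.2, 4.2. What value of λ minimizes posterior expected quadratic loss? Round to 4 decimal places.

0.2368

Σ times = 39.8. Posterior: Gamma(shape = 2.9+7 = 9.9, rate = 2.0+39.8 = 41.8).
Mode = (α−1)/β = 8.9/41.8 = 0.2129.
Mean = α/β = 9.9/41.8 = 0.2368.
Quadratic loss ⇒ the optimal estimator is the posterior mean.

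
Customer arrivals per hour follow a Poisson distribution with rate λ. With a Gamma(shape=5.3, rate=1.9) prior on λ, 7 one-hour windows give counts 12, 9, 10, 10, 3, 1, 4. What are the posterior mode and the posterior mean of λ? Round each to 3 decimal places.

Σ counts = 49. Posterior: Gamma(shape = 5.3+49 = 54.3, rate = 1.9+7 = 8.9).
Mode = (α−1)/β = 53.3/8.9 = 5.989.
Mean = α/β = 54.3/8.9 = 6.101.
The mean is pulled above the mode by the posterior's right skew.

λ_MAP = 5.989, E[λ|data] = 6.101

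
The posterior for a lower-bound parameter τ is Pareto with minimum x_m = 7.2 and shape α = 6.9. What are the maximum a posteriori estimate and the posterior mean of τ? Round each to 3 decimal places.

The Pareto density is strictly decreasing on [x_m, ∞), so the mode is x_m = 7.200.
Mean = α·x_m/(α−1) = 6.9·7.2/5.9 = 8.420.

MAP = 7.200; posterior mean = 8.420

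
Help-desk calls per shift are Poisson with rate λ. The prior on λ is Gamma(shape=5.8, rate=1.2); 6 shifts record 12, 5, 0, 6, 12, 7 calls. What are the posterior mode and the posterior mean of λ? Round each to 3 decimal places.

Σ counts = 42. Posterior: Gamma(shape = 5.8+42 = 47.8, rate = 1.2+6 = 7.2).
Mode = (α−1)/β = 46.8/7.2 = 6.500.
Mean = α/β = 47.8/7.2 = 6.639.
The mean is pulled above the mode by the posterior's right skew.

λ_MAP = 6.500, E[λ|data] = 6.639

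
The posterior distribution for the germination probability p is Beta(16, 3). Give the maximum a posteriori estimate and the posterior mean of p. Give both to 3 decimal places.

Mode = (16−1)/(16+3−2) = 15/17 = 0.882.
Mean = 16/(16+3) = 16/19 = 0.842.
Mode > mean: the posterior has a left tail.

MAP = 0.882; posterior mean = 0.842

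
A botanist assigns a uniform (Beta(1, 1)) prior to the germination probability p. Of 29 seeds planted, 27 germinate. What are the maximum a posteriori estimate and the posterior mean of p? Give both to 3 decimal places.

Posterior: Beta(1+27, 1+2) = Beta(28, 3).
Mode = (28−1)/(28+3−2) = 27/29 = 0.931.
With a flat prior the MAP equals the MLE, 27/29.
Mean = 28/(28+3) = 28/31 = 0.903.

MAP: 0.931. Posterior mean: 0.903.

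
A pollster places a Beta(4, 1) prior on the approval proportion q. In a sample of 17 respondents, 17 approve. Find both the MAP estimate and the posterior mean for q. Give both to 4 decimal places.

q_MAP = 1.0000, E[q|data] = 0.9545

Posterior: Beta(4+17, 1+0) = Beta(21, 1).
Since β = 1 ≤ 1 and α > 1, the Beta density is monotone increasing on [0,1]; the mode is at 1.
Mean = 21/(21+1) = 0.9545.
The mean is pulled below the mode by the posterior's left skew.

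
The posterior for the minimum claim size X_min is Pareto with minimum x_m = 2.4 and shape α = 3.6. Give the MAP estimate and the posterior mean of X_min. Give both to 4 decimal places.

The Pareto density is strictly decreasing on [x_m, ∞), so the mode is x_m = 2.4000.
Mean = α·x_m/(α−1) = 3.6·2.4/2.6 = 3.3231.

MAP = 2.4000, posterior mean = 3.3231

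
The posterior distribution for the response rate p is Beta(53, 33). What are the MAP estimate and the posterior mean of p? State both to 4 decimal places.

Mode = (53−1)/(53+33−2) = 52/84 = 0.6190.
Mean = 53/(53+33) = 53/86 = 0.6163.
The mean is pulled below the mode by the posterior's left skew.

MAP = 0.6190, posterior mean = 0.6163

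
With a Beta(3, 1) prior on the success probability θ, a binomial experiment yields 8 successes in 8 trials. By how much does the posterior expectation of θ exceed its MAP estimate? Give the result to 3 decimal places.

-0.083

Posterior: Beta(3+8, 1+0) = Beta(11, 1).
Since β = 1 ≤ 1 and α > 1, the Beta density is monotone increasing on [0,1]; the mode is at 1.
Mean = 11/(11+1) = 0.917.
Difference = 0.917 − 1.000 = -0.083.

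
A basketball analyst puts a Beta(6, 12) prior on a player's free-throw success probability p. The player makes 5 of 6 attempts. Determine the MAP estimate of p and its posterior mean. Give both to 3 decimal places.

MAP: 0.455. Posterior mean: 0.458.

Posterior: Beta(6+5, 12+1) = Beta(11, 13).
Mode = (11−1)/(11+13−2) = 10/22 = 0.455.
Mean = 11/(11+13) = 11/24 = 0.458.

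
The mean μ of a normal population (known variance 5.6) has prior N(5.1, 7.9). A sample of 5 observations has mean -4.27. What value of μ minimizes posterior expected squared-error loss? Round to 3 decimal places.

Posterior for μ is Normal. Precision-weighted mean: (1/7.9·5.1 + 5/5.6·-4.27) / (1/7.9 + 5/5.6) = -3.107.
A Normal posterior is symmetric, so mode = mean.
Squared-error loss ⇒ the optimal estimator is the posterior mean.

-3.107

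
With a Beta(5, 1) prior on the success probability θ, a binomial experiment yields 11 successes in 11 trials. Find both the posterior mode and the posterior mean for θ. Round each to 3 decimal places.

MAP = 1.000; posterior mean = 0.941

Posterior: Beta(5+11, 1+0) = Beta(16, 1).
Since β = 1 ≤ 1 and α > 1, the Beta density is monotone increasing on [0,1]; the mode is at 1.
Mean = 16/(16+1) = 0.941.
The posterior is left-skewed, so the mode exceeds the mean.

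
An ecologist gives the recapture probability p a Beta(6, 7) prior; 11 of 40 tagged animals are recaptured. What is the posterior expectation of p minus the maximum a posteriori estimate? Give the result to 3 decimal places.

0.007

Posterior: Beta(6+11, 7+29) = Beta(17, 36).
Mode = (17−1)/(17+36−2) = 16/51 = 0.314.
Mean = 17/(17+36) = 17/53 = 0.321.
Difference = 0.321 − 0.314 = 0.007.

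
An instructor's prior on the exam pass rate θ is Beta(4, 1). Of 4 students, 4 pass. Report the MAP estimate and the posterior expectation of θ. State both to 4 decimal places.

Posterior: Beta(4+4, 1+0) = Beta(8, 1).
Since β = 1 ≤ 1 and α > 1, the Beta density is monotone increasing on [0,1]; the mode is at 1.
Mean = 8/(8+1) = 0.8889.

MAP = 1.0000, posterior mean = 0.8889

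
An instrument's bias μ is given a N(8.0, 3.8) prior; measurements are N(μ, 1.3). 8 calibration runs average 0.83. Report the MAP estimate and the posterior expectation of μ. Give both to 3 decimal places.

Posterior for μ is Normal. Precision-weighted mean: (1/3.8·8.0 + 8/1.3·0.83) / (1/3.8 + 8/1.3) = 1.124.
A Normal posterior is symmetric, so mode = mean.

MAP = 1.124, posterior mean = 1.124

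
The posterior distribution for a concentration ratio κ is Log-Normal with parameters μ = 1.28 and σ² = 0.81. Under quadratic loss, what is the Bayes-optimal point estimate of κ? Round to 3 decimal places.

5.392

Mode = exp(μ − σ²) = exp(0.47) = 1.600.
Mean = exp(μ + σ²/2) = exp(1.685) = 5.392.
Quadratic loss ⇒ the optimal estimator is the posterior mean.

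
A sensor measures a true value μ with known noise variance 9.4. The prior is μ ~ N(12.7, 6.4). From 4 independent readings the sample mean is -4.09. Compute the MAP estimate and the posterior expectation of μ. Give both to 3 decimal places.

Posterior for μ is Normal. Precision-weighted mean: (1/6.4·12.7 + 4/9.4·-4.09) / (1/6.4 + 4/9.4) = 0.419.
A Normal posterior is symmetric, so mode = mean.

MAP estimate = 0.419, posterior expectation = 0.419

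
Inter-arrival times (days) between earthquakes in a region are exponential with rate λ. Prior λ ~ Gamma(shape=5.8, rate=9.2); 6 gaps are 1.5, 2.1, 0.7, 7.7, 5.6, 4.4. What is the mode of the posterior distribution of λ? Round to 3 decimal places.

Σ times = 22.0. Posterior: Gamma(shape = 5.8+6 = 11.8, rate = 9.2+22.0 = 31.2).
Mode = (α−1)/β = 10.8/31.2 = 0.346.
Mean = α/β = 11.8/31.2 = 0.378.
This is the posterior mode — the MAP estimate.

0.346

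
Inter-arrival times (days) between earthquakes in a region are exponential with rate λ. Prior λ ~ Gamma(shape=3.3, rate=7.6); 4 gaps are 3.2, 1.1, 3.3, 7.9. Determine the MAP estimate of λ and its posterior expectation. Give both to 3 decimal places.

MAP: 0.273. Posterior mean: 0.316.

Σ times = 15.5. Posterior: Gamma(shape = 3.3+4 = 7.3, rate = 7.6+15.5 = 23.1).
Mode = (α−1)/β = 6.3/23.1 = 0.273.
Mean = α/β = 7.3/23.1 = 0.316.
The posterior is right-skewed, so the mean exceeds the mode.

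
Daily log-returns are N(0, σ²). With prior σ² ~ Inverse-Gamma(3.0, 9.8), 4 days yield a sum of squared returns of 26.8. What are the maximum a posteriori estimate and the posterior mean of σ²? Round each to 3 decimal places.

MAP = 3.867, posterior mean = 5.800

Posterior: Inverse-Gamma(shape = 3.0+4/2 = 5.0, scale = 9.8+26.8/2 = 23.2).
Mode = β/(α+1) = 23.2/6.0 = 3.867.
Mean = β/(α−1) = 23.2/4.0 = 5.800.
The posterior is right-skewed, so the mean exceeds the mode.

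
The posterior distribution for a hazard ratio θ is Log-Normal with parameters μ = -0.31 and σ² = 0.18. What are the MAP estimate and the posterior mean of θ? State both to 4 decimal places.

MAP = 0.6126; posterior mean = 0.8025

Mode = exp(μ − σ²) = exp(-0.49) = 0.6126.
Mean = exp(μ + σ²/2) = exp(-0.220) = 0.8025.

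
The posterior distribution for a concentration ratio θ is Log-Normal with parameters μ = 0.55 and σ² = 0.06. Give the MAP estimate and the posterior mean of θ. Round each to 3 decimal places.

Mode = exp(μ − σ²) = exp(0.49) = 1.632.
Mean = exp(μ + σ²/2) = exp(0.580) = 1.786.
Right-skewed posterior ⇒ mode < mean.

MAP estimate = 1.632, posterior mean = 1.786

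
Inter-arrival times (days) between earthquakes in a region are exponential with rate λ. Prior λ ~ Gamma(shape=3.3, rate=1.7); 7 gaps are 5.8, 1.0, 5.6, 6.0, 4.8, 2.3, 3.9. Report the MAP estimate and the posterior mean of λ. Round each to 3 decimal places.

Σ times = 29.4. Posterior: Gamma(shape = 3.3+7 = 10.3, rate = 1.7+29.4 = 31.1).
Mode = (α−1)/β = 9.3/31.1 = 0.299.
Mean = α/β = 10.3/31.1 = 0.331.

MAP: 0.299. Posterior mean: 0.331.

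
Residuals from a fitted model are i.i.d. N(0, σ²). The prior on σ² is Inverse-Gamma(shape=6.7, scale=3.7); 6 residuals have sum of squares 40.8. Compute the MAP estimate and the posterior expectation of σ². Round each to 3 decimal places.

Posterior: Inverse-Gamma(shape = 6.7+6/2 = 9.7, scale = 3.7+40.8/2 = 24.1).
Mode = β/(α+1) = 24.1/10.7 = 2.252.
Mean = β/(α−1) = 24.1/8.7 = 2.770.

MAP = 2.252, posterior mean = 2.770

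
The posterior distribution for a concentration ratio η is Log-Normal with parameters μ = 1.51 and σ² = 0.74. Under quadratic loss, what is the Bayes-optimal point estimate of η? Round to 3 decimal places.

6.554

Mode = exp(μ − σ²) = exp(0.77) = 2.160.
Mean = exp(μ + σ²/2) = exp(1.880) = 6.554.
Quadratic loss ⇒ the optimal estimator is the posterior mean.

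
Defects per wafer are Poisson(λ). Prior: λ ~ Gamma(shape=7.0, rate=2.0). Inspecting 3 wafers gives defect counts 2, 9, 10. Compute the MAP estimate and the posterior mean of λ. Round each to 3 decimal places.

Σ counts = 21. Posterior: Gamma(shape = 7.0+21 = 28.0, rate = 2.0+3 = 5.0).
Mode = (α−1)/β = 27.0/5.0 = 5.400.
Mean = α/β = 28.0/5.0 = 5.600.

λ_MAP = 5.400, E[λ|data] = 5.600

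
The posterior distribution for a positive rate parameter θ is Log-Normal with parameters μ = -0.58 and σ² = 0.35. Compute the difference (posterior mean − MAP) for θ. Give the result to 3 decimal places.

Mode = exp(μ − σ²) = exp(-0.93) = 0.395.
Mean = exp(μ + σ²/2) = exp(-0.405) = 0.667.
Difference = 0.667 − 0.395 = 0.272.

0.272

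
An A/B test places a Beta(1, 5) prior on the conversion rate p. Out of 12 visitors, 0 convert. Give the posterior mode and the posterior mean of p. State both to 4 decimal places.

MAP = 0.0000; posterior mean = 0.0556

Posterior: Beta(1+0, 5+12) = Beta(1, 17).
Since α = 1 ≤ 1 and β > 1, the Beta density is monotone decreasing on [0,1]; the mode is at 0.
Mean = 1/(1+17) = 0.0556.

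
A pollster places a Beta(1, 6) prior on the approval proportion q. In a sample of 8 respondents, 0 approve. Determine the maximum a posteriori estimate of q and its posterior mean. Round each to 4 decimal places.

MAP = 0.0000; posterior mean = 0.0667

Posterior: Beta(1+0, 6+8) = Beta(1, 14).
Since α = 1 ≤ 1 and β > 1, the Beta density is monotone decreasing on [0,1]; the mode is at 0.
Mean = 1/(1+14) = 0.0667.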